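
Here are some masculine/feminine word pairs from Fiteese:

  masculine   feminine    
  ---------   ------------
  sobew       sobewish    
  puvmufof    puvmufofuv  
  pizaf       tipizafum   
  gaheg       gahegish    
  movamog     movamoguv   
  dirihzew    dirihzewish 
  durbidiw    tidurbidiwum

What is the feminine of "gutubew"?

"gutubew" has last vowel 'e'. The stems whose last vowel is 'e' (dirihzew → dirihzewish, sobew → sobewish, gaheg → gahegish) add -ish.
The other patterns: stems whose last vowel is 'o' add -uv; stems whose last vowel is 'a' or 'i' add ti- … -um around the stem.
So gutubew → gutubewish.

gutubewish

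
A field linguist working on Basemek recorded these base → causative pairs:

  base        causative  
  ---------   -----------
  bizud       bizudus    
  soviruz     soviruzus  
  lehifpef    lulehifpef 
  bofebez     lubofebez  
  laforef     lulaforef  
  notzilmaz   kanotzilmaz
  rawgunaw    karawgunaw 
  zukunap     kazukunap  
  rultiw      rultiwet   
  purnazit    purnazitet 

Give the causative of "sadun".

"sadun" has last vowel 'u'. The stems whose last vowel is 'u' (bizud → bizudus, soviruz → soviruzus) add -us.
So sadun → sadunus.

sadunus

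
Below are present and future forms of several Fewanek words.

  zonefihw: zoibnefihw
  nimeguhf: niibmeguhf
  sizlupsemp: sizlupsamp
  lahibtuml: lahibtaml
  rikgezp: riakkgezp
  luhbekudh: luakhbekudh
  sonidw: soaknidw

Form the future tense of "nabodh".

sizlupsemp and rikgezp both end in -p yet inflect differently (sizlupsamp, riakkgezp), so the final letter is not what conditions the rule; the second-to-last letter is.
"nabodh" has second-to-last letter 'd'. The stems whose second-to-last letter is 'd' (luhbekudh → luakhbekudh, sonidw → soaknidw) insert -ak- after the first vowel.
So nabodh → naakbodh.

naakbodh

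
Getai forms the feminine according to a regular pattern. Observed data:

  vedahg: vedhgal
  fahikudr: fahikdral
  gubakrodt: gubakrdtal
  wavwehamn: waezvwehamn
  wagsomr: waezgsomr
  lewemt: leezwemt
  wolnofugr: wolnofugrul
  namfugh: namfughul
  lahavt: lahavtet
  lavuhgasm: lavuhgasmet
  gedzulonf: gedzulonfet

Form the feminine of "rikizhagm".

rikizhagmul

fahikudr and wagsomr both end in -r yet inflect differently (fahikdral, waezgsomr), so the final letter is not what conditions the rule; the second-to-last letter is.
"rikizhagm" has second-to-last letter 'g'. The stems whose second-to-last letter is 'g' (wolnofugr → wolnofugrul, namfugh → namfughul) add -ul.
The other patterns: stems whose second-to-last letter is 'd' or 'h' delete the last vowel and add -al; stems whose second-to-last letter is 'm' insert -ez- after the first vowel; stems whose second-to-last letter is 'n', 's' or 'v' add -et.
So rikizhagm → rikizhagmul.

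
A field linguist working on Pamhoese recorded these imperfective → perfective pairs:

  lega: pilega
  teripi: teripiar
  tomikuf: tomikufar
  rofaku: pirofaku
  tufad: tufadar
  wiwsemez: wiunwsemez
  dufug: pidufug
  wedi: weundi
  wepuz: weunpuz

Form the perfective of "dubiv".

pidubiv

"dubiv" begins with d-. The one such stem in the data (dufug → pidufug) adds the prefix pi-, so the same rule applies.
The other patterns: stems beginning with w- insert -un- after the first vowel; stems beginning with t- add -ar.
So dubiv → pidubiv.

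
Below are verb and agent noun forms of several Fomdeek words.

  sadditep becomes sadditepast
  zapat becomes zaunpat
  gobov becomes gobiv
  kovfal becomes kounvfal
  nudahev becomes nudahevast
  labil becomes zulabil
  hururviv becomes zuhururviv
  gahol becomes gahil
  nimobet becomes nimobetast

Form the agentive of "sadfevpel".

"sadfevpel" has last vowel 'e'. The stems whose last vowel is 'e' (nudahev → nudahevast, nimobet → nimobetast, sadditep → sadditepast) add -ast.
The other patterns: stems whose last vowel is 'a' insert -un- after the first vowel; stems whose last vowel is 'o' change the last vowel to 'i'; stems whose last vowel is 'i' add the prefix zu-.
So sadfevpel → sadfevpelast.

sadfevpelast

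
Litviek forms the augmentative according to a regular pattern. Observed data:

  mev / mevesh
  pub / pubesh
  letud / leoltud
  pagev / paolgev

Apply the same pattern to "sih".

mev and pagev both end in -v yet inflect differently (mevesh, paolgev), so the final letter is not what conditions the rule; the number of vowels is.
"sih" has 1 vowel. The stems with 1 vowel (mev → mevesh, pub → pubesh) add -esh.
So sih → sihesh.

sihesh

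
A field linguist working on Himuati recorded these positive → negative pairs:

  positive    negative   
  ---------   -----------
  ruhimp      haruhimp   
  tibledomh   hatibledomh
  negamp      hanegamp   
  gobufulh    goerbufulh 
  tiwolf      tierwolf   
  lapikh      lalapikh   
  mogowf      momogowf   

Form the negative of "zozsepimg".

hazozsepimg

tibledomh and gobufulh both end in -h yet inflect differently (hatibledomh, goerbufulh), so the final letter is not what conditions the rule; the second-to-last letter is.
"zozsepimg" has second-to-last letter 'm'. The stems whose second-to-last letter is 'm' (ruhimp → haruhimp, tibledomh → hatibledomh, negamp → hanegamp) add the prefix ha-.
The other patterns: stems whose second-to-last letter is 'l' insert -er- after the first vowel; stems whose second-to-last letter is 'k' or 'w' repeat the first consonant+vowel as a prefix.
So zozsepimg → hazozsepimg.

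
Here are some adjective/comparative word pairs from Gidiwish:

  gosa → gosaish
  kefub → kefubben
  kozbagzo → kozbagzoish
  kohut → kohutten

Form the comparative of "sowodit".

sowoditten

"sowodit" ends in a consonant. The stems ending in a consonant (kohut → kohutten, kefub → kefubben) double the final consonant and add -en.
So sowodit → sowoditten.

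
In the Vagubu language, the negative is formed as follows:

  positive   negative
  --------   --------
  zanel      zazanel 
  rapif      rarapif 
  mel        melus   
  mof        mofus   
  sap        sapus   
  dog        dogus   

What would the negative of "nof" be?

nofus

"nof" has 1 vowel. The stems with 1 vowel (mel → melus, mof → mofus, sap → sapus) add -us.
So nof → nofus.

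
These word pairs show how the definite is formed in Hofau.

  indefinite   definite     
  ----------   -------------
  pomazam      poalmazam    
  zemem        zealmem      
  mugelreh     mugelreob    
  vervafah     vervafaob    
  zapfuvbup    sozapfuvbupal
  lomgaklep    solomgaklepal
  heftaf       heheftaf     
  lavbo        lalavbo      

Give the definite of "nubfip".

sonubfipal

zemem and mugelreh both have last vowel 'e' yet inflect differently (zealmem, mugelreob), so the last vowel is not what conditions the rule; the final letter is.
"nubfip" ends in -p. The stems ending in -p (zapfuvbup → sozapfuvbupal, lomgaklep → solomgaklepal) add so- … -al around the stem.
The other patterns: stems ending in -m insert -al- after the first vowel; stems ending in -h drop the final letter and add -ob; stems ending in -f or -o repeat the first consonant+vowel as a prefix.
So nubfip → sonubfipal.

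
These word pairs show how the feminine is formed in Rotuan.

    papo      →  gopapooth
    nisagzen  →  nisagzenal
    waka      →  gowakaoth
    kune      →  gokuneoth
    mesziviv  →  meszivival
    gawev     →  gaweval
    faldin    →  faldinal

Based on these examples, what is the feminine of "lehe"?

goleheoth

kune and gawev both have last vowel 'e' yet inflect differently (gokuneoth, gaweval), so the last vowel is not what conditions the rule; whether the stem ends in a vowel or a consonant is.
"lehe" ends in a vowel. The stems ending in a vowel (papo → gopapooth, waka → gowakaoth, kune → gokuneoth) add go- … -oth around the stem.
So lehe → goleheoth.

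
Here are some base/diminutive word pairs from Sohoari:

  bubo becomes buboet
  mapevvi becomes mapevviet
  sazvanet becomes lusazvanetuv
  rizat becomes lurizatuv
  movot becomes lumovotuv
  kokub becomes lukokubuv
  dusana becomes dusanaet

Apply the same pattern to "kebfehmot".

movot and bubo both have last vowel 'o' yet inflect differently (lumovotuv, buboet), so the last vowel is not what conditions the rule; whether the stem ends in a vowel or a consonant is.
"kebfehmot" ends in a consonant. The stems ending in a consonant (kokub → lukokubuv, sazvanet → lusazvanetuv, rizat → lurizatuv) add lu- … -uv around the stem.
So kebfehmot → lukebfehmotuv.

lukebfehmotuv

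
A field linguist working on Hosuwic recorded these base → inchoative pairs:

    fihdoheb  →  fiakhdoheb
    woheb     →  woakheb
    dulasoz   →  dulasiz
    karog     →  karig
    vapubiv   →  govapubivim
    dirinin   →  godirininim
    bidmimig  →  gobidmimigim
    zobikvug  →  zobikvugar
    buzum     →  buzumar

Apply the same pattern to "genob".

karog and bidmimig both end in -g yet inflect differently (karig, gobidmimigim), so the final letter is not what conditions the rule; the last vowel is.
"genob" has last vowel 'o'. The stems whose last vowel is 'o' (dulasoz → dulasiz, karog → karig) change the last vowel to 'i'.
So genob → genib.

genib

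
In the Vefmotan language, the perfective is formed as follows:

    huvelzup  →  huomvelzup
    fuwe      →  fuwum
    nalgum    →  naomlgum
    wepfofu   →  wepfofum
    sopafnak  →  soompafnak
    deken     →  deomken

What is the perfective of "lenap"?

leomnap

wepfofu and huvelzup both have last vowel 'u' yet inflect differently (wepfofum, huomvelzup), so the last vowel is not what conditions the rule; whether the stem ends in a vowel or a consonant is.
"lenap" ends in a consonant. The stems ending in a consonant (huvelzup → huomvelzup, deken → deomken, sopafnak → soompafnak) insert -om- after the first vowel.
So lenap → leomnap.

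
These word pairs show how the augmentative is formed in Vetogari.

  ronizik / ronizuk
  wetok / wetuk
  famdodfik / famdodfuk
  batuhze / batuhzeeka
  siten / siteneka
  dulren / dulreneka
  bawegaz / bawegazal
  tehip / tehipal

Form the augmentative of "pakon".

ronizik and tehip both have last vowel 'i' yet inflect differently (ronizuk, tehipal), so the last vowel is not what conditions the rule; the final letter is.
"pakon" ends in -n. The stems ending in -n (siten → siteneka, dulren → dulreneka) add -eka.
The other patterns: stems ending in -k change the last vowel to 'u'; stems ending in -p or -z add -al.
So pakon → pakoneka.

pakoneka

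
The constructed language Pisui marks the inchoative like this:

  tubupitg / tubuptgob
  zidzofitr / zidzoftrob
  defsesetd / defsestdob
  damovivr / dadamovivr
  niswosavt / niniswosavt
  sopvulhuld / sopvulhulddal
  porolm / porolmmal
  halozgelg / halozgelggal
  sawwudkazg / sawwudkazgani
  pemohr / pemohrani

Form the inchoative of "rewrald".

zidzofitr and damovivr both end in -r yet inflect differently (zidzoftrob, dadamovivr), so the final letter is not what conditions the rule; the second-to-last letter is.
"rewrald" has second-to-last letter 'l'. The stems whose second-to-last letter is 'l' (sopvulhuld → sopvulhulddal, porolm → porolmmal, halozgelg → halozgelggal) double the final consonant and add -al.
The other patterns: stems whose second-to-last letter is 't' delete the last vowel and add -ob; stems whose second-to-last letter is 'v' repeat the first consonant+vowel as a prefix; stems whose second-to-last letter is 'h' or 'z' add -ani.
So rewrald → rewralddal.

rewralddal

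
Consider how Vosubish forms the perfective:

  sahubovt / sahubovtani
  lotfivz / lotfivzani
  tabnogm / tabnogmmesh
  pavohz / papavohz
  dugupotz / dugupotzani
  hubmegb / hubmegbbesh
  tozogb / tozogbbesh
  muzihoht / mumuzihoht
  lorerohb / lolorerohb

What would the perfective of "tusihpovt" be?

tozogb and lorerohb both end in -b yet inflect differently (tozogbbesh, lolorerohb), so the final letter is not what conditions the rule; the second-to-last letter is.
"tusihpovt" has second-to-last letter 'v'. The stems whose second-to-last letter is 'v' (lotfivz → lotfivzani, sahubovt → sahubovtani) add -ani.
So tusihpovt → tusihpovtani.

tusihpovtani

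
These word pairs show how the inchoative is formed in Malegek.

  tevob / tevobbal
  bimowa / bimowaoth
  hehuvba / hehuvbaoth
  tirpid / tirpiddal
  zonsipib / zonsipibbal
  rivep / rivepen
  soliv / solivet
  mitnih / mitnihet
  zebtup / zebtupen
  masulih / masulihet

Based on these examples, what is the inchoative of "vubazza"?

"vubazza" ends in -a. The stems ending in -a (bimowa → bimowaoth, hehuvba → hehuvbaoth) add -oth.
So vubazza → vubazzaoth.

vubazzaoth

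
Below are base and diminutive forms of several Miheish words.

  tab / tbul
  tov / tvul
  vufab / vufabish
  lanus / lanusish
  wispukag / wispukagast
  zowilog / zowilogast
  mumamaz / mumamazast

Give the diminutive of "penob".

penobish

tab and vufab both end in -b yet inflect differently (tbul, vufabish), so the final letter is not what conditions the rule; the number of vowels is.
"penob" has 2 vowels. The stems with 2 vowels (vufab → vufabish, lanus → lanusish) add -ish.
So penob → penobish.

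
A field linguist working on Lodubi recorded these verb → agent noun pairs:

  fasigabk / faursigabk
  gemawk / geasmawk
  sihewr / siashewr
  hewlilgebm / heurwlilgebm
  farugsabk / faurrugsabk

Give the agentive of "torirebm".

fasigabk and gemawk both end in -k yet inflect differently (faursigabk, geasmawk), so the final letter is not what conditions the rule; the second-to-last letter is.
"torirebm" has second-to-last letter 'b'. The stems whose second-to-last letter is 'b' (fasigabk → faursigabk, hewlilgebm → heurwlilgebm, farugsabk → faurrugsabk) insert -ur- after the first vowel.
So torirebm → tourrirebm.

tourrirebm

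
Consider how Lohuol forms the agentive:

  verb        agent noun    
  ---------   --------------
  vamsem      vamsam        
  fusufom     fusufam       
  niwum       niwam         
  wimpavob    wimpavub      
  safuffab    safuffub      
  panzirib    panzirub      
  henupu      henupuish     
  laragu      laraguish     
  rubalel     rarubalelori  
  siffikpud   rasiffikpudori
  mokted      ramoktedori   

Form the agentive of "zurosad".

razurosadori

"zurosad" ends in -d. The stems ending in -d (siffikpud → rasiffikpudori, mokted → ramoktedori) add ra- … -ori around the stem.
So zurosad → razurosadori.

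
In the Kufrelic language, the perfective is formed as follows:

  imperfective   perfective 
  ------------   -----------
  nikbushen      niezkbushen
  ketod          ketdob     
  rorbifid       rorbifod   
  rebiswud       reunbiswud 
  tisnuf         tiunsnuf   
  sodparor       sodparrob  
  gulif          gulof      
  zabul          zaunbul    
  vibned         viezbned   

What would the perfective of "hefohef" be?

heezfohef

"hefohef" has last vowel 'e'. The stems whose last vowel is 'e' (nikbushen → niezkbushen, vibned → viezbned) insert -ez- after the first vowel.
The other patterns: stems whose last vowel is 'o' delete the last vowel and add -ob; stems whose last vowel is 'u' insert -un- after the first vowel; stems whose last vowel is 'i' change the last vowel to 'o'.
So hefohef → heezfohef.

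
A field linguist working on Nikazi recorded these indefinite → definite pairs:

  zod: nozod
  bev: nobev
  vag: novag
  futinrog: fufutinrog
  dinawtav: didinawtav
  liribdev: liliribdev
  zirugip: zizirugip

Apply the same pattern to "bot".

bev and dinawtav both end in -v yet inflect differently (nobev, didinawtav), so the final letter is not what conditions the rule; the number of vowels is.
"bot" has 1 vowel. The stems with 1 vowel (vag → novag, bev → nobev, zod → nozod) add the prefix no-.
So bot → nobot.

nobot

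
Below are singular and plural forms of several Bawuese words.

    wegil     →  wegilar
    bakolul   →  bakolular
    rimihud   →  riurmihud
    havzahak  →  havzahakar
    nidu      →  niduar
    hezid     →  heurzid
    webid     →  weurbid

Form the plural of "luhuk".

rimihud and bakolul both have last vowel 'u' yet inflect differently (riurmihud, bakolular), so the last vowel is not what conditions the rule; the final letter is.
"luhuk" ends in -k. The one such stem in the data (havzahak → havzahakar) adds -ar, so the same rule applies.
The other pattern: stems ending in -d insert -ur- after the first vowel.
So luhuk → luhukar.

luhukar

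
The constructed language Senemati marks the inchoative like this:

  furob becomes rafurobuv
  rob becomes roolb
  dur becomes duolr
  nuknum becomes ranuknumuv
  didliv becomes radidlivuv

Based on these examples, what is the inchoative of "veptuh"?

raveptuhuv

furob and rob both end in -b yet inflect differently (rafurobuv, roolb), so the final letter is not what conditions the rule; the number of vowels is.
"veptuh" has 2 vowels. The stems with 2 vowels (nuknum → ranuknumuv, furob → rafurobuv, didliv → radidlivuv) add ra- … -uv around the stem.
So veptuh → raveptuhuv.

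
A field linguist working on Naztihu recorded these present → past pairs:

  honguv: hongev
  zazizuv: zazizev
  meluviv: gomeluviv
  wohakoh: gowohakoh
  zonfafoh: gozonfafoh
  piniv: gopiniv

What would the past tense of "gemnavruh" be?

honguv and meluviv both end in -v yet inflect differently (hongev, gomeluviv), so the final letter is not what conditions the rule; the last vowel is.
"gemnavruh" has last vowel 'u'. The stems whose last vowel is 'u' (honguv → hongev, zazizuv → zazizev) change the last vowel to 'e'.
The other pattern: stems whose last vowel is 'i' or 'o' add the prefix go-.
So gemnavruh → gemnavreh.

gemnavreh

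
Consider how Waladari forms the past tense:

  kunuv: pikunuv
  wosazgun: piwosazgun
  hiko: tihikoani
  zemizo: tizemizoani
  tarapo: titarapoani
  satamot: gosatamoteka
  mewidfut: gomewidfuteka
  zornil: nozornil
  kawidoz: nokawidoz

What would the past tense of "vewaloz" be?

hiko and satamot both have last vowel 'o' yet inflect differently (tihikoani, gosatamoteka), so the last vowel is not what conditions the rule; the final letter is.
"vewaloz" ends in -z. The one such stem in the data (kawidoz → nokawidoz) adds the prefix no-, so the same rule applies.
The other patterns: stems ending in -n or -v add the prefix pi-; stems ending in -o add ti- … -ani around the stem; stems ending in -t add go- … -eka around the stem.
So vewaloz → novewaloz.

novewaloz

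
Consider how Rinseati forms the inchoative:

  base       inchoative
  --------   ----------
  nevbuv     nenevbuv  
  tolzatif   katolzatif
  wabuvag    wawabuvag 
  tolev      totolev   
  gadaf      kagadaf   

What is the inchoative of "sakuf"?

kasakuf

"sakuf" ends in -f. The stems ending in -f (gadaf → kagadaf, tolzatif → katolzatif) add the prefix ka-.
The other pattern: stems ending in -g or -v repeat the first consonant+vowel as a prefix.
So sakuf → kasakuf.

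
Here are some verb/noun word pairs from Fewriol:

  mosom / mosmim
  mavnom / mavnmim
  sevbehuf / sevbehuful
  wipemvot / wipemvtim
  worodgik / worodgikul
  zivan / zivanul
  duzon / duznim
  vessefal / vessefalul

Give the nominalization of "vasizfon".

vasizfnim

duzon and zivan both end in -n yet inflect differently (duznim, zivanul), so the final letter is not what conditions the rule; the last vowel is.
"vasizfon" has last vowel 'o'. The stems whose last vowel is 'o' (mavnom → mavnmim, mosom → mosmim, duzon → duznim) delete the last vowel and add -im.
The other pattern: stems whose last vowel is 'a', 'i' or 'u' add -ul.
So vasizfon → vasizfnim.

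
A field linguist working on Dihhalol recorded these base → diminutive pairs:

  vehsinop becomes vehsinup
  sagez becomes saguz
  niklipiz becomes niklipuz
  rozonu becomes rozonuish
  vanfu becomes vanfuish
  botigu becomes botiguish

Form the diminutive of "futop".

futup

vehsinop and vanfu both begin with v- yet inflect differently (vehsinup, vanfuish), so the first letter is not what conditions the rule; the final letter is.
"futop" ends in -p. The one such stem in the data (vehsinop → vehsinup) changes the last vowel to 'u' (as do sagez, niklipiz), so the same rule applies.
So futop → futup.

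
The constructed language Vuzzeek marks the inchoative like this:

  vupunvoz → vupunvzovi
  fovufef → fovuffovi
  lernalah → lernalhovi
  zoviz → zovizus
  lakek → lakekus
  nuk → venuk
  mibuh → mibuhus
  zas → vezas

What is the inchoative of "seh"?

nuk and lakek both end in -k yet inflect differently (venuk, lakekus), so the final letter is not what conditions the rule; the number of vowels is.
"seh" has 1 vowel. The stems with 1 vowel (nuk → venuk, zas → vezas) add the prefix ve-.
The other patterns: stems with 2 vowels add -us; stems with 3 vowels delete the last vowel and add -ovi.
So seh → veseh.

veseh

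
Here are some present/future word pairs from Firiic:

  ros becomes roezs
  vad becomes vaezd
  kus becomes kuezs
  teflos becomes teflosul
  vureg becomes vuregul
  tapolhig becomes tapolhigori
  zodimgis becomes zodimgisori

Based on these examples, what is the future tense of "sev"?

ros and teflos both end in -s yet inflect differently (roezs, teflosul), so the final letter is not what conditions the rule; the number of vowels is.
"sev" has 1 vowel. The stems with 1 vowel (ros → roezs, vad → vaezd, kus → kuezs) insert -ez- after the first vowel.
The other patterns: stems with 2 vowels add -ul; stems with 3 vowels add -ori.
So sev → seezv.

seezv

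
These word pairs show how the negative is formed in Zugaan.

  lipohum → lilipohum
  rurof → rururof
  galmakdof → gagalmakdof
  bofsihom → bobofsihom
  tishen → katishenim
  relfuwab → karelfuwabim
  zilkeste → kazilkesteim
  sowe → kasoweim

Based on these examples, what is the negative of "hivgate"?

rurof and relfuwab both begin with r- yet inflect differently (rururof, karelfuwabim), so the first letter is not what conditions the rule; the final letter is.
"hivgate" ends in -e. The stems ending in -e (zilkeste → kazilkesteim, sowe → kasoweim) add ka- … -im around the stem.
The other pattern: stems ending in -f or -m repeat the first consonant+vowel as a prefix.
So hivgate → kahivgateim.

kahivgateim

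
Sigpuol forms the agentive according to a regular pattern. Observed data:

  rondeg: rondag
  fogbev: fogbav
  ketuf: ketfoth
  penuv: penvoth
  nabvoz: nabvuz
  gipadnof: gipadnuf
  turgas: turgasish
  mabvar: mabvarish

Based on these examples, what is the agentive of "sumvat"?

sumvatish

"sumvat" has last vowel 'a'. The stems whose last vowel is 'a' (turgas → turgasish, mabvar → mabvarish) add -ish.
The other patterns: stems whose last vowel is 'e' change the last vowel to 'a'; stems whose last vowel is 'u' delete the last vowel and add -oth; stems whose last vowel is 'o' change the last vowel to 'u'.
So sumvat → sumvatish.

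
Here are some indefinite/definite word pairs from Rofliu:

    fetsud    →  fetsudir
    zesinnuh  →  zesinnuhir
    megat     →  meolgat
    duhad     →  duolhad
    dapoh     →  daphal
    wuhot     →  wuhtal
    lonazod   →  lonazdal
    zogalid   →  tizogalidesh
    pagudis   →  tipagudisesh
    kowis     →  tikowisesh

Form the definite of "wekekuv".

"wekekuv" has last vowel 'u'. The stems whose last vowel is 'u' (fetsud → fetsudir, zesinnuh → zesinnuhir) add -ir.
The other patterns: stems whose last vowel is 'a' insert -ol- after the first vowel; stems whose last vowel is 'o' delete the last vowel and add -al; stems whose last vowel is 'i' add ti- … -esh around the stem.
So wekekuv → wekekuvir.

wekekuvir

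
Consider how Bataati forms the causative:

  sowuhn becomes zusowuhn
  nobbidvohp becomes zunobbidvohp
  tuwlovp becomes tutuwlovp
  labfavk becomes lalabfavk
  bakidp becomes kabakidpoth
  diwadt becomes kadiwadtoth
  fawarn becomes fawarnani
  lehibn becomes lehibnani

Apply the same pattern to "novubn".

novubnani

nobbidvohp and tuwlovp both end in -p yet inflect differently (zunobbidvohp, tutuwlovp), so the final letter is not what conditions the rule; the second-to-last letter is.
"novubn" has second-to-last letter 'b'. The one such stem in the data (lehibn → lehibnani) adds -ani, so the same rule applies.
So novubn → novubnani.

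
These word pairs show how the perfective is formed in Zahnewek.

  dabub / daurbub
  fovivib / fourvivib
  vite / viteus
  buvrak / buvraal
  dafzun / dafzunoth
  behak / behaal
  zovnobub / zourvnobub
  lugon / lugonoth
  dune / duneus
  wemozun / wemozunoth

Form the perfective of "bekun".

bekunoth

"bekun" ends in -n. The stems ending in -n (dafzun → dafzunoth, lugon → lugonoth, wemozun → wemozunoth) add -oth.
The other patterns: stems ending in -b insert -ur- after the first vowel; stems ending in -k drop the final letter and add -al; stems ending in -e add -us.
So bekun → bekunoth.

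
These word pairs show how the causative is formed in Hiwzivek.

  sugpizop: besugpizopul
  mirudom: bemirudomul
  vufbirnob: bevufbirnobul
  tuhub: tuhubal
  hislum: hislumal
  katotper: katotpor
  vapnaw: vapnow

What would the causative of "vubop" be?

bevubopul

vufbirnob and tuhub both end in -b yet inflect differently (bevufbirnobul, tuhubal), so the final letter is not what conditions the rule; the last vowel is.
"vubop" has last vowel 'o'. The stems whose last vowel is 'o' (sugpizop → besugpizopul, mirudom → bemirudomul, vufbirnob → bevufbirnobul) add be- … -ul around the stem.
The other patterns: stems whose last vowel is 'u' add -al; stems whose last vowel is 'a' or 'e' change the last vowel to 'o'.
So vubop → bevubopul.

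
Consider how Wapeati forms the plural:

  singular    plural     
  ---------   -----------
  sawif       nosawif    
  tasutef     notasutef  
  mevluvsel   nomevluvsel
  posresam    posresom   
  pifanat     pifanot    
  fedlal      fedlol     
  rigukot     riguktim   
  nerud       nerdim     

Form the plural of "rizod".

rizdim

mevluvsel and fedlal both end in -l yet inflect differently (nomevluvsel, fedlol), so the final letter is not what conditions the rule; the last vowel is.
"rizod" has last vowel 'o'. The one such stem in the data (rigukot → riguktim) deletes the last vowel and adds -im (as does nerud), so the same rule applies.
The other patterns: stems whose last vowel is 'e' or 'i' add the prefix no-; stems whose last vowel is 'a' change the last vowel to 'o'.
So rizod → rizdim.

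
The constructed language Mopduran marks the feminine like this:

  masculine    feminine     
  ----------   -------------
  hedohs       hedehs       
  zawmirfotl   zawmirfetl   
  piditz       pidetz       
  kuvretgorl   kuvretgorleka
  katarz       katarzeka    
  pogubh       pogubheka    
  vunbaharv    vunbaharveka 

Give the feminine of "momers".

momerseka

zawmirfotl and kuvretgorl both end in -l yet inflect differently (zawmirfetl, kuvretgorleka), so the final letter is not what conditions the rule; the second-to-last letter is.
"momers" has second-to-last letter 'r'. The stems whose second-to-last letter is 'r' (kuvretgorl → kuvretgorleka, katarz → katarzeka, vunbaharv → vunbaharveka) add -eka.
The other pattern: stems whose second-to-last letter is 'h' or 't' change the last vowel to 'e'.
So momers → momerseka.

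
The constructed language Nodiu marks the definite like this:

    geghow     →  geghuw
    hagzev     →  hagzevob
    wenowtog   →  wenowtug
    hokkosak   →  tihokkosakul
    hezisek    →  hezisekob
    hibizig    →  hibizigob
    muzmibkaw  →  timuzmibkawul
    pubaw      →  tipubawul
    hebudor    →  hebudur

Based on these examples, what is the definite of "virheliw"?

muzmibkaw and geghow both end in -w yet inflect differently (timuzmibkawul, geghuw), so the final letter is not what conditions the rule; the last vowel is.
"virheliw" has last vowel 'i'. The one such stem in the data (hibizig → hibizigob) adds -ob, so the same rule applies.
So virheliw → virheliwob.

virheliwob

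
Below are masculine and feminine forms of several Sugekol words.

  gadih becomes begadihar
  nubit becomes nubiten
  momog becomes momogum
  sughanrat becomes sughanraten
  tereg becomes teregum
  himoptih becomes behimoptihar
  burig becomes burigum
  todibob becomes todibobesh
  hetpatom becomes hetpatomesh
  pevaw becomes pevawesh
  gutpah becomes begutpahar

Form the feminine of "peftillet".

peftilleten

burig and gadih both have last vowel 'i' yet inflect differently (burigum, begadihar), so the last vowel is not what conditions the rule; the final letter is.
"peftillet" ends in -t. The stems ending in -t (sughanrat → sughanraten, nubit → nubiten) add -en.
The other patterns: stems ending in -g add -um; stems ending in -h add be- … -ar around the stem; stems ending in -b, -m or -w add -esh.
So peftillet → peftilleten.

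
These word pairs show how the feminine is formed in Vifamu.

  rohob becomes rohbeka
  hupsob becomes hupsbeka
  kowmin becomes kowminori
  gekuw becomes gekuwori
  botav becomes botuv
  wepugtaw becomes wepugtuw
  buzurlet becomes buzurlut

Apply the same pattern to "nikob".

nikbeka

gekuw and wepugtaw both end in -w yet inflect differently (gekuwori, wepugtuw), so the final letter is not what conditions the rule; the last vowel is.
"nikob" has last vowel 'o'. The stems whose last vowel is 'o' (rohob → rohbeka, hupsob → hupsbeka) delete the last vowel and add -eka.
So nikob → nikbeka.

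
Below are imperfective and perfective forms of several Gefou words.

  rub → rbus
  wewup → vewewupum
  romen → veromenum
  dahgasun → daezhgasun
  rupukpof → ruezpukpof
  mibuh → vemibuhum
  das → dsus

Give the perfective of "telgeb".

vetelgebum

romen and dahgasun both end in -n yet inflect differently (veromenum, daezhgasun), so the final letter is not what conditions the rule; the number of vowels is.
"telgeb" has 2 vowels. The stems with 2 vowels (wewup → vewewupum, romen → veromenum, mibuh → vemibuhum) add ve- … -um around the stem.
The other patterns: stems with 1 vowel delete the last vowel and add -us; stems with 3 vowels insert -ez- after the first vowel.
So telgeb → vetelgebum.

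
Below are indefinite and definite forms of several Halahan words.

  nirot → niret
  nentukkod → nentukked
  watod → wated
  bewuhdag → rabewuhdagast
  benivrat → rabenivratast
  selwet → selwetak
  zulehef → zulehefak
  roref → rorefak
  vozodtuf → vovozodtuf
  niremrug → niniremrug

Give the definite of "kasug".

nirot and benivrat both end in -t yet inflect differently (niret, rabenivratast), so the final letter is not what conditions the rule; the last vowel is.
"kasug" has last vowel 'u'. The stems whose last vowel is 'u' (vozodtuf → vovozodtuf, niremrug → niniremrug) repeat the first consonant+vowel as a prefix.
The other patterns: stems whose last vowel is 'o' change the last vowel to 'e'; stems whose last vowel is 'a' add ra- … -ast around the stem; stems whose last vowel is 'e' add -ak.
So kasug → kakasug.

kakasug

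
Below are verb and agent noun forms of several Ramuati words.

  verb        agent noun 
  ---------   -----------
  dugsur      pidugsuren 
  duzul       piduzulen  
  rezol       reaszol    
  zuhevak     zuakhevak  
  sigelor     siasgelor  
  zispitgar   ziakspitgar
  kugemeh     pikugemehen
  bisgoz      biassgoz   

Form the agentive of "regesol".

reasgesol

zispitgar and sigelor both end in -r yet inflect differently (ziakspitgar, siasgelor), so the final letter is not what conditions the rule; the last vowel is.
"regesol" has last vowel 'o'. The stems whose last vowel is 'o' (sigelor → siasgelor, rezol → reaszol, bisgoz → biassgoz) insert -as- after the first vowel.
So regesol → reasgesol.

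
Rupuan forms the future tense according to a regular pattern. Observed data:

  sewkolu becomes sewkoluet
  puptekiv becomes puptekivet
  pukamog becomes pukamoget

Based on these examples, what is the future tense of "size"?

Every pair shown (sewkolu → sewkoluet, puptekiv → puptekivet, pukamog → pukamoget) follows the same rule: add -et.
So size → sizeet.

sizeet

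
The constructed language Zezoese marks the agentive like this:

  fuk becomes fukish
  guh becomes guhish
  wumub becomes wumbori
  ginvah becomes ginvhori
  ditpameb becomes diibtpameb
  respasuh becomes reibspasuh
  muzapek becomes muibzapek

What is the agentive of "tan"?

tanish

"tan" has 1 vowel. The stems with 1 vowel (fuk → fukish, guh → guhish) add -ish.
So tan → tanish.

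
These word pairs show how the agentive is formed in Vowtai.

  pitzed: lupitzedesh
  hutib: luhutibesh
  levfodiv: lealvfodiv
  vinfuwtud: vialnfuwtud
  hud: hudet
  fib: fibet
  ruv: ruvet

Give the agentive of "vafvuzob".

vaalfvuzob

"vafvuzob" has 3 vowels. The stems with 3 vowels (levfodiv → lealvfodiv, vinfuwtud → vialnfuwtud) insert -al- after the first vowel.
So vafvuzob → vaalfvuzob.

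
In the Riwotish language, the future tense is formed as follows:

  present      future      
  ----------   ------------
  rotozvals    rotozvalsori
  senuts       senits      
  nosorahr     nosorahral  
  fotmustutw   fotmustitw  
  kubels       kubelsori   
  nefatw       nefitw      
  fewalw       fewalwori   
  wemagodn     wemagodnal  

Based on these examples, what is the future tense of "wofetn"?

senuts and rotozvals both end in -s yet inflect differently (senits, rotozvalsori), so the final letter is not what conditions the rule; the second-to-last letter is.
"wofetn" has second-to-last letter 't'. The stems whose second-to-last letter is 't' (fotmustutw → fotmustitw, senuts → senits, nefatw → nefitw) change the last vowel to 'i'.
The other patterns: stems whose second-to-last letter is 'l' add -ori; stems whose second-to-last letter is 'd' or 'h' add -al.
So wofetn → wofitn.

wofitn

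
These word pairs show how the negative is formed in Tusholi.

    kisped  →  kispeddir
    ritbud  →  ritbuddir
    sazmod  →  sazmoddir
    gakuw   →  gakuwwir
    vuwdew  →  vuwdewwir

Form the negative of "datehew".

Every pair shown (kisped → kispeddir, ritbud → ritbuddir, sazmod → sazmoddir, …) follows the same rule: double the final consonant and add -ir.
So datehew → datehewwir.

datehewwir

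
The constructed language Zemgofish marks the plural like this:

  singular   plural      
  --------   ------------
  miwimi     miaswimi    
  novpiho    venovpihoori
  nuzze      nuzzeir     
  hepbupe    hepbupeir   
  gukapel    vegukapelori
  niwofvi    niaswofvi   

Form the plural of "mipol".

hepbupe and gukapel both have last vowel 'e' yet inflect differently (hepbupeir, vegukapelori), so the last vowel is not what conditions the rule; the final letter is.
"mipol" ends in -l. The one such stem in the data (gukapel → vegukapelori) adds ve- … -ori around the stem, so the same rule applies.
The other patterns: stems ending in -e add -ir; stems ending in -i insert -as- after the first vowel.
So mipol → vemipolori.

vemipolori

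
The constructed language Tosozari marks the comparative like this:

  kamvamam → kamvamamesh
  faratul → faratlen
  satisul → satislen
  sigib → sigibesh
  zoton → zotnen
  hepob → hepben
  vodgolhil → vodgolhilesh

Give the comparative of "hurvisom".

sigib and hepob both end in -b yet inflect differently (sigibesh, hepben), so the final letter is not what conditions the rule; the last vowel is.
"hurvisom" has last vowel 'o'. The stems whose last vowel is 'o' (zoton → zotnen, hepob → hepben) delete the last vowel and add -en.
So hurvisom → hurvismen.

hurvismen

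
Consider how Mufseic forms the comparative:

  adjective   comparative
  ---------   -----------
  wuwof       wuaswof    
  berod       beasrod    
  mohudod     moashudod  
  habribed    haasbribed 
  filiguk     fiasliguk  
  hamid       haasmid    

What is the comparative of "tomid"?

Every pair shown (wuwof → wuaswof, berod → beasrod, mohudod → moashudod, …) follows the same rule: insert -as- after the first vowel.
So tomid → toasmid.

toasmid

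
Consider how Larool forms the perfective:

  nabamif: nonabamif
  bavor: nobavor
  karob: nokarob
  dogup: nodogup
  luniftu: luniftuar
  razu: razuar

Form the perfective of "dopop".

nodopop

dogup and luniftu both have last vowel 'u' yet inflect differently (nodogup, luniftuar), so the last vowel is not what conditions the rule; whether the stem ends in a vowel or a consonant is.
"dopop" ends in a consonant. The stems ending in a consonant (nabamif → nonabamif, bavor → nobavor, karob → nokarob) add the prefix no-.
So dopop → nodopop.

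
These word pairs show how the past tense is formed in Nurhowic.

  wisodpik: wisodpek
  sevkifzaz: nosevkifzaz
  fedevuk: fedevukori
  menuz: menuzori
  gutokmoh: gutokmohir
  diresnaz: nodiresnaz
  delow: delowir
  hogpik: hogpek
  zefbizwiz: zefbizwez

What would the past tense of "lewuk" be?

zefbizwiz and menuz both end in -z yet inflect differently (zefbizwez, menuzori), so the final letter is not what conditions the rule; the last vowel is.
"lewuk" has last vowel 'u'. The stems whose last vowel is 'u' (menuz → menuzori, fedevuk → fedevukori) add -ori.
So lewuk → lewukori.

lewukori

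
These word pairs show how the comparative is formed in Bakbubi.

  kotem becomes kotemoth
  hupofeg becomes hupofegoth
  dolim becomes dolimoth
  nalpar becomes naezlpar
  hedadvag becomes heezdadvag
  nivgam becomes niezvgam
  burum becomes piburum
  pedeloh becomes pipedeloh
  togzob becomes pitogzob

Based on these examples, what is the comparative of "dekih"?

"dekih" has last vowel 'i'. The one such stem in the data (dolim → dolimoth) adds -oth, so the same rule applies.
The other patterns: stems whose last vowel is 'a' insert -ez- after the first vowel; stems whose last vowel is 'o' or 'u' add the prefix pi-.
So dekih → dekihoth.

dekihoth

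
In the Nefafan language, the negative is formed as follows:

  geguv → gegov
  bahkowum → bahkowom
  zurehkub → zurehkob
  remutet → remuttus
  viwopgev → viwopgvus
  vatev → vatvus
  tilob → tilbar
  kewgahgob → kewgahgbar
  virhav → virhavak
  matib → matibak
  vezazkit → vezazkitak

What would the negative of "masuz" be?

"masuz" has last vowel 'u'. The stems whose last vowel is 'u' (geguv → gegov, bahkowum → bahkowom, zurehkub → zurehkob) change the last vowel to 'o'.
The other patterns: stems whose last vowel is 'e' delete the last vowel and add -us; stems whose last vowel is 'o' delete the last vowel and add -ar; stems whose last vowel is 'a' or 'i' add -ak.
So masuz → masoz.

masoz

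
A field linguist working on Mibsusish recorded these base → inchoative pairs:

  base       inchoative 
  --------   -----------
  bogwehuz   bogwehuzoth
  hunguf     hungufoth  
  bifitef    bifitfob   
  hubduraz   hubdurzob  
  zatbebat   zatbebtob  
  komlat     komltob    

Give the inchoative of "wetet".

wettob

"wetet" has last vowel 'e'. The one such stem in the data (bifitef → bifitfob) deletes the last vowel and adds -ob (as do hubduraz, zatbebat), so the same rule applies.
The other pattern: stems whose last vowel is 'u' add -oth.
So wetet → wettob.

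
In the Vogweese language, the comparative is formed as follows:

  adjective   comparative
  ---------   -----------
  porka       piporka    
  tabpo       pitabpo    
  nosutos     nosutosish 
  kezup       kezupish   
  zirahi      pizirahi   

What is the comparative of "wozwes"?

nosutos and tabpo both have last vowel 'o' yet inflect differently (nosutosish, pitabpo), so the last vowel is not what conditions the rule; whether the stem ends in a vowel or a consonant is.
"wozwes" ends in a consonant. The stems ending in a consonant (nosutos → nosutosish, kezup → kezupish) add -ish.
So wozwes → wozwesish.

wozwesish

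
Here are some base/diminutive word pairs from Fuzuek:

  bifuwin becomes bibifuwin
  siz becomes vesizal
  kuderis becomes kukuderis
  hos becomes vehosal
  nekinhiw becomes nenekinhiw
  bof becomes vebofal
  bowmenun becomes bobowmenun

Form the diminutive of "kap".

vekapal

kuderis and hos both end in -s yet inflect differently (kukuderis, vehosal), so the final letter is not what conditions the rule; the number of vowels is.
"kap" has 1 vowel. The stems with 1 vowel (hos → vehosal, siz → vesizal, bof → vebofal) add ve- … -al around the stem.
The other pattern: stems with 3 vowels repeat the first consonant+vowel as a prefix.
So kap → vekapal.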